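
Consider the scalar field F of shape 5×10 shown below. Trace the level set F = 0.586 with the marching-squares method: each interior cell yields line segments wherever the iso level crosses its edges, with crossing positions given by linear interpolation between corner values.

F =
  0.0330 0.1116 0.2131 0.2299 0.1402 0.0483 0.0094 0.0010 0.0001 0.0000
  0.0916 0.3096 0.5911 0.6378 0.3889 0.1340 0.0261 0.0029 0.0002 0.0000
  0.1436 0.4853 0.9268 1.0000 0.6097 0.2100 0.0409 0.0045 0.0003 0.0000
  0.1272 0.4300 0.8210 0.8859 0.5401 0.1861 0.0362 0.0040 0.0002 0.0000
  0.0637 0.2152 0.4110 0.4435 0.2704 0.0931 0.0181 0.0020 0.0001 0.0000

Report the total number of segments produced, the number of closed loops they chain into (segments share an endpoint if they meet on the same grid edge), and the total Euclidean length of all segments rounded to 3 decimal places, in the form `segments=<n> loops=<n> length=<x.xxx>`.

cell (0,1): code 0100 → (0.987,2.000)–(1.000,1.982)
cell (0,2): code 1100 → (0.873,3.000)–(0.987,2.000)
cell (0,3): code 1000 → (1.000,3.208)–(0.873,3.000)
cell (1,1): code 0110 → (1.000,1.982)–(2.000,1.228)
cell (1,3): code 1101 → (1.893,4.000)–(1.000,3.208)
cell (1,4): code 1000 → (2.000,4.059)–(1.893,4.000)
cell (2,1): code 0110 → (2.000,1.228)–(3.000,1.399)
cell (2,3): code 1011 → (3.000,3.867)–(2.341,4.000)
cell (2,4): code 0001 → (2.341,4.000)–(2.000,4.059)
cell (3,1): code 0010 → (3.000,1.399)–(3.573,2.000)
cell (3,2): code 0011 → (3.573,2.000)–(3.678,3.000)
cell (3,3): code 0001 → (3.678,3.000)–(3.000,3.867)
total: 12 segments, chained into 1 closed loop(s), length Σ = 8.810598

segments=12 loops=1 length=8.811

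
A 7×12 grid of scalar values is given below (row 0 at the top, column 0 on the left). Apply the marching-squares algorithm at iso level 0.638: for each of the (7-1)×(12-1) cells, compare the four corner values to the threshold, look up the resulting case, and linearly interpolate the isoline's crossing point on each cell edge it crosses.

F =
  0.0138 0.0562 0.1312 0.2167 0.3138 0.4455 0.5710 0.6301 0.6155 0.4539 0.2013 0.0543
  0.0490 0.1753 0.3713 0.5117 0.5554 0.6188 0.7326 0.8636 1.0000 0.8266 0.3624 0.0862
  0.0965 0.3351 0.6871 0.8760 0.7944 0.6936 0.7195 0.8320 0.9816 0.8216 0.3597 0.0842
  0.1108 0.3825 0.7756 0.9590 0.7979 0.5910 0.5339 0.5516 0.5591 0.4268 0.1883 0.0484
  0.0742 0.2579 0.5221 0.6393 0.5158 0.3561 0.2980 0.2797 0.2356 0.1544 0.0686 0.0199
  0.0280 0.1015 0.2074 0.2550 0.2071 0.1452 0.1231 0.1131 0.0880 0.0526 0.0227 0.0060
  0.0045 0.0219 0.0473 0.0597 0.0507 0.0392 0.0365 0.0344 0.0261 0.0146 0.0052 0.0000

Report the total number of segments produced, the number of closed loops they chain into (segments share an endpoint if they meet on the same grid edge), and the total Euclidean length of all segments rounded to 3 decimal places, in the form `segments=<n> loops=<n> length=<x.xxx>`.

cell (0,5): code 0100 → (0.415,6.000)–(1.000,5.169)
cell (0,6): code 1100 → (0.034,7.000)–(0.415,6.000)
cell (0,7): code 1100 → (0.059,8.000)–(0.034,7.000)
cell (0,8): code 1100 → (0.494,9.000)–(0.059,8.000)
cell (0,9): code 1000 → (1.000,9.406)–(0.494,9.000)
cell (1,1): code 0100 → (1.845,2.000)–(2.000,1.861)
cell (1,2): code 1100 → (1.347,3.000)–(1.845,2.000)
cell (1,3): code 1100 → (1.346,4.000)–(1.347,3.000)
cell (1,4): code 1100 → (1.257,5.000)–(1.346,4.000)
cell (1,5): code 1110 → (1.000,5.169)–(1.257,5.000)
cell (1,9): code 1001 → (2.000,9.397)–(1.000,9.406)
cell (2,1): code 0110 → (2.000,1.861)–(3.000,1.650)
cell (2,4): code 1011 → (3.000,4.773)–(2.542,5.000)
cell (2,5): code 0011 → (2.542,5.000)–(2.439,6.000)
cell (2,6): code 0011 → (2.439,6.000)–(2.692,7.000)
cell (2,7): code 0011 → (2.692,7.000)–(2.813,8.000)
cell (2,8): code 0011 → (2.813,8.000)–(2.465,9.000)
cell (2,9): code 0001 → (2.465,9.000)–(2.000,9.397)
cell (3,1): code 0010 → (3.000,1.650)–(3.543,2.000)
cell (3,2): code 0111 → (3.543,2.000)–(4.000,2.989)
cell (3,3): code 1011 → (4.000,3.011)–(3.567,4.000)
cell (3,4): code 0001 → (3.567,4.000)–(3.000,4.773)
cell (4,2): code 0010 → (4.000,2.989)–(4.003,3.000)
cell (4,3): code 0001 → (4.003,3.000)–(4.000,3.011)
total: 24 segments, chained into 1 closed loop(s), length Σ = 19.508349

segments=24 loops=1 length=19.508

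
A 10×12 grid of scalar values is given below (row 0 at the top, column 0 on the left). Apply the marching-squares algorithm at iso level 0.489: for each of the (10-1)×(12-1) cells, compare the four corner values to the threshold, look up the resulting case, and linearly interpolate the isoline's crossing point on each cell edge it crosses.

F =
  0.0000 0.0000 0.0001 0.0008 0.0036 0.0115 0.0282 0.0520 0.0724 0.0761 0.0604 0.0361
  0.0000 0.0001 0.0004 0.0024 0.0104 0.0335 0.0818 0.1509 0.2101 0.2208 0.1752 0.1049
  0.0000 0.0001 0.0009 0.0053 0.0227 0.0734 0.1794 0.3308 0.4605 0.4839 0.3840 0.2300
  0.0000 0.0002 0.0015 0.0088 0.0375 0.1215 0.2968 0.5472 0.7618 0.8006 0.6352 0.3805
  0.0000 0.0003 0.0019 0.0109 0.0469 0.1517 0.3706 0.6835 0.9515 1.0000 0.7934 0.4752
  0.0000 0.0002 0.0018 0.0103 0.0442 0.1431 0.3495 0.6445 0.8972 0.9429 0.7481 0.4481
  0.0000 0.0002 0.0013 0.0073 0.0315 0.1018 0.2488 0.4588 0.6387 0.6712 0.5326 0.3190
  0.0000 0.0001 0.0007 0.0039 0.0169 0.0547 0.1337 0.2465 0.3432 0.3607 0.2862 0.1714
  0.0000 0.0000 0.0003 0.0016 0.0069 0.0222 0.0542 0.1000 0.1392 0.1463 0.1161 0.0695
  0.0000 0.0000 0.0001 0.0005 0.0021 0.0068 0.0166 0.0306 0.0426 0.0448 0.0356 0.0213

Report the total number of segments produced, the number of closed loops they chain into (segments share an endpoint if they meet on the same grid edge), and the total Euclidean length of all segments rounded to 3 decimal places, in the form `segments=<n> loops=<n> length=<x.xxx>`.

cell (2,6): code 0100 → (2.731,7.000)–(3.000,6.768)
cell (2,7): code 1100 → (2.095,8.000)–(2.731,7.000)
cell (2,8): code 1100 → (2.016,9.000)–(2.095,8.000)
cell (2,9): code 1100 → (2.418,10.000)–(2.016,9.000)
cell (2,10): code 1000 → (3.000,10.574)–(2.418,10.000)
cell (3,6): code 0110 → (3.000,6.768)–(4.000,6.378)
cell (3,10): code 1001 → (4.000,10.957)–(3.000,10.574)
cell (4,6): code 0110 → (4.000,6.378)–(5.000,6.473)
cell (4,10): code 1001 → (5.000,10.864)–(4.000,10.957)
cell (5,6): code 0010 → (5.000,6.473)–(5.837,7.000)
cell (5,7): code 0111 → (5.837,7.000)–(6.000,7.168)
cell (5,10): code 1001 → (6.000,10.204)–(5.000,10.864)
cell (6,7): code 0010 → (6.000,7.168)–(6.507,8.000)
cell (6,8): code 0011 → (6.507,8.000)–(6.587,9.000)
cell (6,9): code 0011 → (6.587,9.000)–(6.177,10.000)
cell (6,10): code 0001 → (6.177,10.000)–(6.000,10.204)
total: 16 segments, chained into 1 closed loop(s), length Σ = 14.341009

segments=16 loops=1 length=14.341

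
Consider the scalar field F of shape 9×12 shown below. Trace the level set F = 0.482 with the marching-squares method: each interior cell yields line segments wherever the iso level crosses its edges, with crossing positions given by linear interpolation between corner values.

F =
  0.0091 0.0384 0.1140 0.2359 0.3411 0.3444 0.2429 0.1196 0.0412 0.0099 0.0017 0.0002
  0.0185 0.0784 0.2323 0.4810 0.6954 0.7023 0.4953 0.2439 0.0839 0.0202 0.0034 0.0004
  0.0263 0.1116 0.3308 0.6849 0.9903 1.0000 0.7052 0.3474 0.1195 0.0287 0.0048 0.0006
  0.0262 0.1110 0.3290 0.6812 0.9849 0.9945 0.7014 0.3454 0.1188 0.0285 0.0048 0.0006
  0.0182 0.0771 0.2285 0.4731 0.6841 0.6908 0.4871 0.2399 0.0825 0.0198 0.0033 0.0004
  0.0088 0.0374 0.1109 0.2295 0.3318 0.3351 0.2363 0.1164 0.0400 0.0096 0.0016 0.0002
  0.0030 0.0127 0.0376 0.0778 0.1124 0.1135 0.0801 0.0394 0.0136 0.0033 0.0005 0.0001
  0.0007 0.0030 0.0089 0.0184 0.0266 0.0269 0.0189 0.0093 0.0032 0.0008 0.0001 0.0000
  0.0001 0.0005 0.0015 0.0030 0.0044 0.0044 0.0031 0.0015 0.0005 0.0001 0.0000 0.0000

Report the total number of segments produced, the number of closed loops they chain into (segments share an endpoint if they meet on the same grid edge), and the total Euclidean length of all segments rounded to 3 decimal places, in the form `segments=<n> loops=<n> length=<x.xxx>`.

segments=16 loops=1 length=13.323

cell (0,3): code 0100 → (0.398,4.000)–(1.000,3.005)
cell (0,4): code 1100 → (0.384,5.000)–(0.398,4.000)
cell (0,5): code 1100 → (0.947,6.000)–(0.384,5.000)
cell (0,6): code 1000 → (1.000,6.053)–(0.947,6.000)
cell (1,2): code 0100 → (1.005,3.000)–(2.000,2.427)
cell (1,3): code 1110 → (1.000,3.005)–(1.005,3.000)
cell (1,6): code 1001 → (2.000,6.624)–(1.000,6.053)
cell (2,2): code 0110 → (2.000,2.427)–(3.000,2.434)
cell (2,6): code 1001 → (3.000,6.616)–(2.000,6.624)
cell (3,2): code 0010 → (3.000,2.434)–(3.957,3.000)
cell (3,3): code 0111 → (3.957,3.000)–(4.000,3.042)
cell (3,6): code 1001 → (4.000,6.021)–(3.000,6.616)
cell (4,3): code 0010 → (4.000,3.042)–(4.574,4.000)
cell (4,4): code 0011 → (4.574,4.000)–(4.587,5.000)
cell (4,5): code 0011 → (4.587,5.000)–(4.020,6.000)
cell (4,6): code 0001 → (4.020,6.000)–(4.000,6.021)
total: 16 segments, chained into 1 closed loop(s), length Σ = 13.323055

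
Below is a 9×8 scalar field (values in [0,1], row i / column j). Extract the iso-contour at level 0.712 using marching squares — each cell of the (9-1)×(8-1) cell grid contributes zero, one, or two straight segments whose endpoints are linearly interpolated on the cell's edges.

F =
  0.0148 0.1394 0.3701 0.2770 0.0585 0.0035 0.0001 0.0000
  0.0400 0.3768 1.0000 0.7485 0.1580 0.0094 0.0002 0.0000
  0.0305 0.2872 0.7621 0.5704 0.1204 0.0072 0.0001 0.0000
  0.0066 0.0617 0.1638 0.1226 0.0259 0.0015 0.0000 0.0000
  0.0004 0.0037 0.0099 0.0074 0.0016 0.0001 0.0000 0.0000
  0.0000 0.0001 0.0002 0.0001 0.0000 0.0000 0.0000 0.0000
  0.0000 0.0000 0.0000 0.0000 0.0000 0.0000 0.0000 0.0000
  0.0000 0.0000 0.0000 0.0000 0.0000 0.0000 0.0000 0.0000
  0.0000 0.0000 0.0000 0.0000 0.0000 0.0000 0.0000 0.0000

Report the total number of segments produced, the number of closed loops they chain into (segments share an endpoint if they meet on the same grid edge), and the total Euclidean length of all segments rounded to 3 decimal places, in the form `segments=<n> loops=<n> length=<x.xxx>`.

cell (0,1): code 0100 → (0.543,2.000)–(1.000,1.538)
cell (0,2): code 1100 → (0.923,3.000)–(0.543,2.000)
cell (0,3): code 1000 → (1.000,3.062)–(0.923,3.000)
cell (1,1): code 0110 → (1.000,1.538)–(2.000,1.895)
cell (1,2): code 1011 → (2.000,2.261)–(1.205,3.000)
cell (1,3): code 0001 → (1.205,3.000)–(1.000,3.062)
cell (2,1): code 0010 → (2.000,1.895)–(2.084,2.000)
cell (2,2): code 0001 → (2.084,2.000)–(2.000,2.261)
total: 8 segments, chained into 1 closed loop(s), length Σ = 4.588950

segments=8 loops=1 length=4.589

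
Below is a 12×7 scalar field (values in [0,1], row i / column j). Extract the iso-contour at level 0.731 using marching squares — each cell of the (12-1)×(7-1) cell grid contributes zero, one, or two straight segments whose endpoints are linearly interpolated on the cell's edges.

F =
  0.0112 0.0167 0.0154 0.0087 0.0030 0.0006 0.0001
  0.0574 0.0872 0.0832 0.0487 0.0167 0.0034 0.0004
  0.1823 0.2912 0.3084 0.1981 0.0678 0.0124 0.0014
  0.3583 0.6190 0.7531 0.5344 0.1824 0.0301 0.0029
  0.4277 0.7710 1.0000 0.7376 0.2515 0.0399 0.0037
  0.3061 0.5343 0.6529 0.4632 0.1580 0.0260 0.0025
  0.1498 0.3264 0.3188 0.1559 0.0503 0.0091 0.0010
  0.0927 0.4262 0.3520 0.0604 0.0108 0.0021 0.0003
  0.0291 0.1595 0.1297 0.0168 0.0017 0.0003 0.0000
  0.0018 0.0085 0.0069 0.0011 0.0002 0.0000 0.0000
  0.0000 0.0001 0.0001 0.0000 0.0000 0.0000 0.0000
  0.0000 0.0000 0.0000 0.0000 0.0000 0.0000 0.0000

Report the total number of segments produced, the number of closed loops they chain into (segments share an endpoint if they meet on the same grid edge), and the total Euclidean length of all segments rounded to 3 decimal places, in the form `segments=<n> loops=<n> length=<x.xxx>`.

segments=10 loops=1 length=5.695

cell (2,1): code 0100 → (2.950,2.000)–(3.000,1.835)
cell (2,2): code 1000 → (3.000,2.101)–(2.950,2.000)
cell (3,0): code 0100 → (3.737,1.000)–(4.000,0.883)
cell (3,1): code 1110 → (3.000,1.835)–(3.737,1.000)
cell (3,2): code 1101 → (3.968,3.000)–(3.000,2.101)
cell (3,3): code 1000 → (4.000,3.014)–(3.968,3.000)
cell (4,0): code 0010 → (4.000,0.883)–(4.169,1.000)
cell (4,1): code 0011 → (4.169,1.000)–(4.775,2.000)
cell (4,2): code 0011 → (4.775,2.000)–(4.024,3.000)
cell (4,3): code 0001 → (4.024,3.000)–(4.000,3.014)
total: 10 segments, chained into 1 closed loop(s), length Σ = 5.694941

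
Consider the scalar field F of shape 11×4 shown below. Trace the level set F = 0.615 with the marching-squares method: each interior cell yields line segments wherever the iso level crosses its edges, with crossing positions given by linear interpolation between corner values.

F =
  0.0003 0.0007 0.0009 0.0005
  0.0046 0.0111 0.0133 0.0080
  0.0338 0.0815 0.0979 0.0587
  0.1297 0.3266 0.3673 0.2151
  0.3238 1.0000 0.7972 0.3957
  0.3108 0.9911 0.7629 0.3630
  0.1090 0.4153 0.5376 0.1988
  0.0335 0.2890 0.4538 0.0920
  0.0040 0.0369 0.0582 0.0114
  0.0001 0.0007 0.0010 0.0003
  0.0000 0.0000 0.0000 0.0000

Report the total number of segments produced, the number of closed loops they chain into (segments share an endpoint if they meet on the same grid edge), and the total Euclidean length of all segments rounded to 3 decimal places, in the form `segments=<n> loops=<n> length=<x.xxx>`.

cell (3,0): code 0100 → (3.428,1.000)–(4.000,0.431)
cell (3,1): code 1100 → (3.576,2.000)–(3.428,1.000)
cell (3,2): code 1000 → (4.000,2.454)–(3.576,2.000)
cell (4,0): code 0110 → (4.000,0.431)–(5.000,0.447)
cell (4,2): code 1001 → (5.000,2.370)–(4.000,2.454)
cell (5,0): code 0010 → (5.000,0.447)–(5.653,1.000)
cell (5,1): code 0011 → (5.653,1.000)–(5.656,2.000)
cell (5,2): code 0001 → (5.656,2.000)–(5.000,2.370)
total: 8 segments, chained into 1 closed loop(s), length Σ = 7.051545

segments=8 loops=1 length=7.052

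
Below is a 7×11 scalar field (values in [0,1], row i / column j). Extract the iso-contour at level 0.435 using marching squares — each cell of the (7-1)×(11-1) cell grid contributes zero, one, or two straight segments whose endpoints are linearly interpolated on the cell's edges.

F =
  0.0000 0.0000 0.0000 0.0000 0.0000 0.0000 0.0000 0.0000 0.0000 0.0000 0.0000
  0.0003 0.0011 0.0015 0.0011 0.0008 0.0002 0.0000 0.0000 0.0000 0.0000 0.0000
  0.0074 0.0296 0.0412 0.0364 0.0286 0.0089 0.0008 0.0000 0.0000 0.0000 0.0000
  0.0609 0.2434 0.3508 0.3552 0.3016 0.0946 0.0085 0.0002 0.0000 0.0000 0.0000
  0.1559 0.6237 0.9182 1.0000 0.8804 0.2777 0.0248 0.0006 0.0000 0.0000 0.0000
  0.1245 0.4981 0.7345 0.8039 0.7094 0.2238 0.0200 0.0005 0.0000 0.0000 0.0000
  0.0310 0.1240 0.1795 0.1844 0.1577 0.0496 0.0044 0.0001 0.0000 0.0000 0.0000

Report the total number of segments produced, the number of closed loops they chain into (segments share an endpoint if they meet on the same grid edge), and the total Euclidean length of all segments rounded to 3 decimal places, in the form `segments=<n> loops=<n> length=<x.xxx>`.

cell (3,0): code 0100 → (3.504,1.000)–(4.000,0.597)
cell (3,1): code 1100 → (3.148,2.000)–(3.504,1.000)
cell (3,2): code 1100 → (3.124,3.000)–(3.148,2.000)
cell (3,3): code 1100 → (3.230,4.000)–(3.124,3.000)
cell (3,4): code 1000 → (4.000,4.739)–(3.230,4.000)
cell (4,0): code 0110 → (4.000,0.597)–(5.000,0.831)
cell (4,4): code 1001 → (5.000,4.565)–(4.000,4.739)
cell (5,0): code 0010 → (5.000,0.831)–(5.169,1.000)
cell (5,1): code 0011 → (5.169,1.000)–(5.540,2.000)
cell (5,2): code 0011 → (5.540,2.000)–(5.595,3.000)
cell (5,3): code 0011 → (5.595,3.000)–(5.497,4.000)
cell (5,4): code 0001 → (5.497,4.000)–(5.000,4.565)
total: 12 segments, chained into 1 closed loop(s), length Σ = 10.880210

segments=12 loops=1 length=10.880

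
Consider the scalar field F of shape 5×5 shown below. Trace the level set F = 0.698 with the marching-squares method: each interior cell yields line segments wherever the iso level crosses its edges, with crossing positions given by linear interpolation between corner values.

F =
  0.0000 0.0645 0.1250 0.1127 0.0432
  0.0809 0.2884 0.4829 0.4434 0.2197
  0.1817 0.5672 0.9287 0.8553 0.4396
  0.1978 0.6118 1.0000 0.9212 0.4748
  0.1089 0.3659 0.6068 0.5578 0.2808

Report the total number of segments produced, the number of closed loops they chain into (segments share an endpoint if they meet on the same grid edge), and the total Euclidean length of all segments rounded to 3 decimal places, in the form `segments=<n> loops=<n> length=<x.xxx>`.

segments=8 loops=1 length=7.282

cell (1,1): code 0100 → (1.483,2.000)–(2.000,1.362)
cell (1,2): code 1100 → (1.618,3.000)–(1.483,2.000)
cell (1,3): code 1000 → (2.000,3.378)–(1.618,3.000)
cell (2,1): code 0110 → (2.000,1.362)–(3.000,1.222)
cell (2,3): code 1001 → (3.000,3.500)–(2.000,3.378)
cell (3,1): code 0010 → (3.000,1.222)–(3.768,2.000)
cell (3,2): code 0011 → (3.768,2.000)–(3.614,3.000)
cell (3,3): code 0001 → (3.614,3.000)–(3.000,3.500)
total: 8 segments, chained into 1 closed loop(s), length Σ = 7.282442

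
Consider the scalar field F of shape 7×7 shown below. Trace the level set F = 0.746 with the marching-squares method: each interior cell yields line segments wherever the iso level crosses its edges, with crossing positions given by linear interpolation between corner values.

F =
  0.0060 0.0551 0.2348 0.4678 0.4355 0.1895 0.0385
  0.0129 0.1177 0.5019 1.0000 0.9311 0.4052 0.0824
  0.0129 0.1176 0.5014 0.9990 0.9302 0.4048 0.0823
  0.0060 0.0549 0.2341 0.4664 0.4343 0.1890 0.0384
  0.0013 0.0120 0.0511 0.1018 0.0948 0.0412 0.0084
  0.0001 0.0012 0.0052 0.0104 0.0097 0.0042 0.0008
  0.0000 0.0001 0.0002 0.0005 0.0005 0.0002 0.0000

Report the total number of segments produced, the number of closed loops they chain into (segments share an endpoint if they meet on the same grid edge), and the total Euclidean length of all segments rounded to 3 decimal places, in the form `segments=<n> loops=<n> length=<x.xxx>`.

cell (0,2): code 0100 → (0.523,3.000)–(1.000,2.490)
cell (0,3): code 1100 → (0.627,4.000)–(0.523,3.000)
cell (0,4): code 1000 → (1.000,4.352)–(0.627,4.000)
cell (1,2): code 0110 → (1.000,2.490)–(2.000,2.492)
cell (1,4): code 1001 → (2.000,4.351)–(1.000,4.352)
cell (2,2): code 0010 → (2.000,2.492)–(2.475,3.000)
cell (2,3): code 0011 → (2.475,3.000)–(2.371,4.000)
cell (2,4): code 0001 → (2.371,4.000)–(2.000,4.351)
total: 8 segments, chained into 1 closed loop(s), length Σ = 6.428950

segments=8 loops=1 length=6.429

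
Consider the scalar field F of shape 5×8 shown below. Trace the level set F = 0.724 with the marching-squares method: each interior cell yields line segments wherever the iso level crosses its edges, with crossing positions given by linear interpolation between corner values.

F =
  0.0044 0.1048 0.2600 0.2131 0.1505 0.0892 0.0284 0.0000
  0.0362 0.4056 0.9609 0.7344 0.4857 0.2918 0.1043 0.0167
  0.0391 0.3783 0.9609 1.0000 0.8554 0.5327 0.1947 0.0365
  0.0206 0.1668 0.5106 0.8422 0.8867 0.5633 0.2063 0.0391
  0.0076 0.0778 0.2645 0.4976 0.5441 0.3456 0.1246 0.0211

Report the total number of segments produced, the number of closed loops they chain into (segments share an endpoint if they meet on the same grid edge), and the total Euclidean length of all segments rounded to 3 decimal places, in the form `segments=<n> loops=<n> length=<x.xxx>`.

cell (0,1): code 0100 → (0.662,2.000)–(1.000,1.573)
cell (0,2): code 1100 → (0.980,3.000)–(0.662,2.000)
cell (0,3): code 1000 → (1.000,3.042)–(0.980,3.000)
cell (1,1): code 0110 → (1.000,1.573)–(2.000,1.593)
cell (1,3): code 1101 → (1.645,4.000)–(1.000,3.042)
cell (1,4): code 1000 → (2.000,4.407)–(1.645,4.000)
cell (2,1): code 0010 → (2.000,1.593)–(2.526,2.000)
cell (2,2): code 0111 → (2.526,2.000)–(3.000,2.644)
cell (2,4): code 1001 → (3.000,4.503)–(2.000,4.407)
cell (3,2): code 0010 → (3.000,2.644)–(3.343,3.000)
cell (3,3): code 0011 → (3.343,3.000)–(3.475,4.000)
cell (3,4): code 0001 → (3.475,4.000)–(3.000,4.503)
total: 12 segments, chained into 1 closed loop(s), length Σ = 8.999368

segments=12 loops=1 length=8.999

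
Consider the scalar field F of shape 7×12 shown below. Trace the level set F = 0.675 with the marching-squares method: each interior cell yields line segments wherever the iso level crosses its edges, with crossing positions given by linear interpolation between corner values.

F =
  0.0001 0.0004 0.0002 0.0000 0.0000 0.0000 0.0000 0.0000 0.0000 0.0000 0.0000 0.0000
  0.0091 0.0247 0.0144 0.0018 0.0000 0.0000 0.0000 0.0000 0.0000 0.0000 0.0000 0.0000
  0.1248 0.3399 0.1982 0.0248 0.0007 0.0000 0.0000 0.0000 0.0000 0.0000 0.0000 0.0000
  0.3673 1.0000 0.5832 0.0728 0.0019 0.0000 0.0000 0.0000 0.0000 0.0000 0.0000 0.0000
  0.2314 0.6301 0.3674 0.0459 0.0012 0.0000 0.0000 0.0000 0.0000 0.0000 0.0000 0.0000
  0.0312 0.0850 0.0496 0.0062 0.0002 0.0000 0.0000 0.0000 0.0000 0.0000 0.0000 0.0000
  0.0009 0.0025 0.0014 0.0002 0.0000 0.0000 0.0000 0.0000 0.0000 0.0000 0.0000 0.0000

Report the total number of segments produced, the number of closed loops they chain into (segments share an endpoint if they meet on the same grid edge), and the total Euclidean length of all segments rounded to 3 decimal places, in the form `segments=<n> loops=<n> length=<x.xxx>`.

segments=4 loops=1 length=3.826

cell (2,0): code 0100 → (2.508,1.000)–(3.000,0.486)
cell (2,1): code 1000 → (3.000,1.780)–(2.508,1.000)
cell (3,0): code 0010 → (3.000,0.486)–(3.879,1.000)
cell (3,1): code 0001 → (3.879,1.000)–(3.000,1.780)
total: 4 segments, chained into 1 closed loop(s), length Σ = 3.826184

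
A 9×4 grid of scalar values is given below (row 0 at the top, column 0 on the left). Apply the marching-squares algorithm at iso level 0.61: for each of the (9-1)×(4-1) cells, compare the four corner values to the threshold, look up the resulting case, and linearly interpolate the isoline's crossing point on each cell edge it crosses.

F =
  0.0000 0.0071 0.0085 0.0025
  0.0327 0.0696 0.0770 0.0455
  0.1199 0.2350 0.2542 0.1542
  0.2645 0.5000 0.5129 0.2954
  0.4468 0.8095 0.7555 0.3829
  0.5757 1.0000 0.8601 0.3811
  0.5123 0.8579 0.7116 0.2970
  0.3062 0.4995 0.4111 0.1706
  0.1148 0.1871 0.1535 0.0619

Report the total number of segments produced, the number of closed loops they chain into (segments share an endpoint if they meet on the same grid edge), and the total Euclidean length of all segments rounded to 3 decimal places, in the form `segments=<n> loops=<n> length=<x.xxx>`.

segments=10 loops=1 length=9.171

cell (3,0): code 0100 → (3.355,1.000)–(4.000,0.450)
cell (3,1): code 1100 → (3.400,2.000)–(3.355,1.000)
cell (3,2): code 1000 → (4.000,2.390)–(3.400,2.000)
cell (4,0): code 0110 → (4.000,0.450)–(5.000,0.081)
cell (4,2): code 1001 → (5.000,2.522)–(4.000,2.390)
cell (5,0): code 0110 → (5.000,0.081)–(6.000,0.283)
cell (5,2): code 1001 → (6.000,2.245)–(5.000,2.522)
cell (6,0): code 0010 → (6.000,0.283)–(6.692,1.000)
cell (6,1): code 0011 → (6.692,1.000)–(6.338,2.000)
cell (6,2): code 0001 → (6.338,2.000)–(6.000,2.245)
total: 10 segments, chained into 1 closed loop(s), length Σ = 9.171185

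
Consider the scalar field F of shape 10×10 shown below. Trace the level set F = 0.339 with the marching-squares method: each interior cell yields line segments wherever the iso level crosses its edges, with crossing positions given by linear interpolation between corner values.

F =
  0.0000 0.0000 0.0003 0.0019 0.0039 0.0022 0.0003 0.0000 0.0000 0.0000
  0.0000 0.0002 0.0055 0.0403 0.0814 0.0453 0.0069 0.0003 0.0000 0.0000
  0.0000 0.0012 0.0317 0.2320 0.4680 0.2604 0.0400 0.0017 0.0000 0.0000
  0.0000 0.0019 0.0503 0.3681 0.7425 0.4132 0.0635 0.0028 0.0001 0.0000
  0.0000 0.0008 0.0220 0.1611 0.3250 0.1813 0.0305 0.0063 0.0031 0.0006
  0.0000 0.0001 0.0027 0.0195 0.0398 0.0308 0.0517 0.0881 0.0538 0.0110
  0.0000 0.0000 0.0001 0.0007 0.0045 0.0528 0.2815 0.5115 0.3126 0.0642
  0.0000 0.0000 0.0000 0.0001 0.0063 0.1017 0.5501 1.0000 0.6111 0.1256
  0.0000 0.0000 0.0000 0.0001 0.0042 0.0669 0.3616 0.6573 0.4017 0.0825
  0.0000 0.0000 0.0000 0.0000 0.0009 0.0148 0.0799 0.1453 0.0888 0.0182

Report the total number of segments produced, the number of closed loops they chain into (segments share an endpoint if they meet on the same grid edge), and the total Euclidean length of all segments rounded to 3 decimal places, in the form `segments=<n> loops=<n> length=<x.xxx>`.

segments=22 loops=2 length=15.733

cell (1,3): code 0100 → (1.666,4.000)–(2.000,3.453)
cell (1,4): code 1000 → (2.000,4.621)–(1.666,4.000)
cell (2,2): code 0100 → (2.786,3.000)–(3.000,2.908)
cell (2,3): code 1110 → (2.000,3.453)–(2.786,3.000)
cell (2,4): code 1101 → (2.514,5.000)–(2.000,4.621)
cell (2,5): code 1000 → (3.000,5.212)–(2.514,5.000)
cell (3,2): code 0010 → (3.000,2.908)–(3.141,3.000)
cell (3,3): code 0011 → (3.141,3.000)–(3.966,4.000)
cell (3,4): code 0011 → (3.966,4.000)–(3.320,5.000)
cell (3,5): code 0001 → (3.320,5.000)–(3.000,5.212)
cell (5,6): code 0100 → (5.593,7.000)–(6.000,6.250)
cell (5,7): code 1000 → (6.000,7.867)–(5.593,7.000)
cell (6,5): code 0100 → (6.214,6.000)–(7.000,5.529)
cell (6,6): code 1110 → (6.000,6.250)–(6.214,6.000)
cell (6,7): code 1101 → (6.088,8.000)–(6.000,7.867)
cell (6,8): code 1000 → (7.000,8.560)–(6.088,8.000)
cell (7,5): code 0110 → (7.000,5.529)–(8.000,5.923)
cell (7,8): code 1001 → (8.000,8.196)–(7.000,8.560)
cell (8,5): code 0010 → (8.000,5.923)–(8.080,6.000)
cell (8,6): code 0011 → (8.080,6.000)–(8.622,7.000)
cell (8,7): code 0011 → (8.622,7.000)–(8.200,8.000)
cell (8,8): code 0001 → (8.200,8.000)–(8.000,8.196)
total: 22 segments, chained into 2 closed loop(s), length Σ = 15.733439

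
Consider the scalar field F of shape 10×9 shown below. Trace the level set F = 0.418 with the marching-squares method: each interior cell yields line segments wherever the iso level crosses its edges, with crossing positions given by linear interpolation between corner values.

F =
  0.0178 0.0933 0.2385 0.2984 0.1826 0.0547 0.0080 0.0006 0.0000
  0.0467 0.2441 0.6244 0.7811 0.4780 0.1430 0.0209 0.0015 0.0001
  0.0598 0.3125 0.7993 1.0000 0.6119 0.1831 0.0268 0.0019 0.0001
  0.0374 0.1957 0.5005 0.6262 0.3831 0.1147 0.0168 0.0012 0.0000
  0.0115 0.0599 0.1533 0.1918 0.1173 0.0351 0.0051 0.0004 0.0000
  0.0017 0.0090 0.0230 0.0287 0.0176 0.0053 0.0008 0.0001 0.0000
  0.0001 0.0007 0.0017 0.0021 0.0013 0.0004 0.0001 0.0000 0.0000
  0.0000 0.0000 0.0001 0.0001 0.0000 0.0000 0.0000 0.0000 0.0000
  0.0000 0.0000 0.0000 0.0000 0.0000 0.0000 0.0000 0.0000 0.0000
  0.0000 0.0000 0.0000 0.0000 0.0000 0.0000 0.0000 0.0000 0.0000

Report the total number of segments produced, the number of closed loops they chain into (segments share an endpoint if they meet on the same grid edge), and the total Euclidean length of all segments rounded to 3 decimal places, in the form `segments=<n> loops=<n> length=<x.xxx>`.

cell (0,1): code 0100 → (0.465,2.000)–(1.000,1.457)
cell (0,2): code 1100 → (0.248,3.000)–(0.465,2.000)
cell (0,3): code 1100 → (0.797,4.000)–(0.248,3.000)
cell (0,4): code 1000 → (1.000,4.179)–(0.797,4.000)
cell (1,1): code 0110 → (1.000,1.457)–(2.000,1.217)
cell (1,4): code 1001 → (2.000,4.452)–(1.000,4.179)
cell (2,1): code 0110 → (2.000,1.217)–(3.000,1.729)
cell (2,3): code 1011 → (3.000,3.856)–(2.847,4.000)
cell (2,4): code 0001 → (2.847,4.000)–(2.000,4.452)
cell (3,1): code 0010 → (3.000,1.729)–(3.238,2.000)
cell (3,2): code 0011 → (3.238,2.000)–(3.479,3.000)
cell (3,3): code 0001 → (3.479,3.000)–(3.000,3.856)
total: 12 segments, chained into 1 closed loop(s), length Σ = 9.926270

segments=12 loops=1 length=9.926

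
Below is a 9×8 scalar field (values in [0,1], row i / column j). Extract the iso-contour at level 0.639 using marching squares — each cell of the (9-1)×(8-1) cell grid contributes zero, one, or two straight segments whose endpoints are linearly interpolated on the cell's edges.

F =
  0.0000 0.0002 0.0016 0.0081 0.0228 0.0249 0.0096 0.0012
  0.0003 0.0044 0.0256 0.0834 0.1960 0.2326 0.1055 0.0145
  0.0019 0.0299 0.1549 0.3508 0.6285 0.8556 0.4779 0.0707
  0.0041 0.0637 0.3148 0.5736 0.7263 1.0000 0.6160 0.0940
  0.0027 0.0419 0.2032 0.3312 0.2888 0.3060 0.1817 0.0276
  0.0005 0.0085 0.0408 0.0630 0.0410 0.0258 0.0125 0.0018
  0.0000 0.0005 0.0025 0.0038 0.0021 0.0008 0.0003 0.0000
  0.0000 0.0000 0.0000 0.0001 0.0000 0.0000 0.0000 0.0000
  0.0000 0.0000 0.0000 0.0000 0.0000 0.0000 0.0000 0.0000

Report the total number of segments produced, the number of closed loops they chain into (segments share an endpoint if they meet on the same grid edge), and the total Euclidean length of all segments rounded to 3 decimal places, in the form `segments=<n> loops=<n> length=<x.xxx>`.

segments=8 loops=1 length=6.658

cell (1,4): code 0100 → (1.652,5.000)–(2.000,4.046)
cell (1,5): code 1000 → (2.000,5.573)–(1.652,5.000)
cell (2,3): code 0100 → (2.107,4.000)–(3.000,3.428)
cell (2,4): code 1110 → (2.000,4.046)–(2.107,4.000)
cell (2,5): code 1001 → (3.000,5.940)–(2.000,5.573)
cell (3,3): code 0010 → (3.000,3.428)–(3.200,4.000)
cell (3,4): code 0011 → (3.200,4.000)–(3.520,5.000)
cell (3,5): code 0001 → (3.520,5.000)–(3.000,5.940)
total: 8 segments, chained into 1 closed loop(s), length Σ = 6.657894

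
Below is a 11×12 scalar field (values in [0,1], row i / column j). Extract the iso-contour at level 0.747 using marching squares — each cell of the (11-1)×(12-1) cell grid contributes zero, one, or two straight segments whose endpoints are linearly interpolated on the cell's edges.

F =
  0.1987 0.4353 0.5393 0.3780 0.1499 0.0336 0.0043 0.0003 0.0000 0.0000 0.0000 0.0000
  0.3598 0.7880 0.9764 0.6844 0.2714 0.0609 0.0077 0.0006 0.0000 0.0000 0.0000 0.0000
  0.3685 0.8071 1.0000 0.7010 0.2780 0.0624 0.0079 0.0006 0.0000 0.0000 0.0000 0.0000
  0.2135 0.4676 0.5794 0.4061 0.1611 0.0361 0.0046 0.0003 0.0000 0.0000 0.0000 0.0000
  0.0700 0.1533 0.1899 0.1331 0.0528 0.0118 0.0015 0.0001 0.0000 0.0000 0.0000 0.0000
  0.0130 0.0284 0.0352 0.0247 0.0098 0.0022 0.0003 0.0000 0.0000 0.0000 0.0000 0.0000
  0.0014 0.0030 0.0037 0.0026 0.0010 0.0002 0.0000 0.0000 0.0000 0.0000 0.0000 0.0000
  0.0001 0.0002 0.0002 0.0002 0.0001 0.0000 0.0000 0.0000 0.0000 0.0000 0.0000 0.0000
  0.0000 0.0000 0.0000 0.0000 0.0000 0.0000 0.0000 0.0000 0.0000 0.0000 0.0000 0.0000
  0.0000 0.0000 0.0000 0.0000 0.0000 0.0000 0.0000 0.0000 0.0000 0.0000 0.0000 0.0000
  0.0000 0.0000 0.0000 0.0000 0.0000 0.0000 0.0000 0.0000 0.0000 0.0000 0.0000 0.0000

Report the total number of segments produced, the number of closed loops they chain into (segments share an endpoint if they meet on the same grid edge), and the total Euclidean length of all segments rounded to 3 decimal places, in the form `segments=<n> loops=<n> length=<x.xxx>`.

cell (0,0): code 0100 → (0.884,1.000)–(1.000,0.904)
cell (0,1): code 1100 → (0.475,2.000)–(0.884,1.000)
cell (0,2): code 1000 → (1.000,2.786)–(0.475,2.000)
cell (1,0): code 0110 → (1.000,0.904)–(2.000,0.863)
cell (1,2): code 1001 → (2.000,2.846)–(1.000,2.786)
cell (2,0): code 0010 → (2.000,0.863)–(2.177,1.000)
cell (2,1): code 0011 → (2.177,1.000)–(2.602,2.000)
cell (2,2): code 0001 → (2.602,2.000)–(2.000,2.846)
total: 8 segments, chained into 1 closed loop(s), length Σ = 6.526729

segments=8 loops=1 length=6.527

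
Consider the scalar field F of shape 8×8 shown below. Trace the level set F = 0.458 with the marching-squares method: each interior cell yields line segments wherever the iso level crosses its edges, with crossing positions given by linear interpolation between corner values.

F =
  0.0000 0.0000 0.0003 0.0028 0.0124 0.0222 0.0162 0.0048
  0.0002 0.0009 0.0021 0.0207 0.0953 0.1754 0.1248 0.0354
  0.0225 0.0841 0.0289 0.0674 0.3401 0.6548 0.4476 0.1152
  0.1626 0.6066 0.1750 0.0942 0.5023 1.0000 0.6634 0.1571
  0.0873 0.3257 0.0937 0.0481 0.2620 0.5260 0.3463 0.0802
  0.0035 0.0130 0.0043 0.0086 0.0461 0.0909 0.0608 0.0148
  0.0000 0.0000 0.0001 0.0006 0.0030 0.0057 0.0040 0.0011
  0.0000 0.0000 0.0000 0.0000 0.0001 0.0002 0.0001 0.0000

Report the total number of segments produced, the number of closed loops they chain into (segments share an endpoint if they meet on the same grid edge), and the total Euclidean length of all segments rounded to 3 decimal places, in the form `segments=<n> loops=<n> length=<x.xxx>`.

cell (1,4): code 0100 → (1.589,5.000)–(2.000,4.375)
cell (1,5): code 1000 → (2.000,5.950)–(1.589,5.000)
cell (2,0): code 0100 → (2.716,1.000)–(3.000,0.665)
cell (2,1): code 1000 → (3.000,1.344)–(2.716,1.000)
cell (2,3): code 0100 → (2.727,4.000)–(3.000,3.891)
cell (2,4): code 1110 → (2.000,4.375)–(2.727,4.000)
cell (2,5): code 1101 → (2.048,6.000)–(2.000,5.950)
cell (2,6): code 1000 → (3.000,6.406)–(2.048,6.000)
cell (3,0): code 0010 → (3.000,0.665)–(3.529,1.000)
cell (3,1): code 0001 → (3.529,1.000)–(3.000,1.344)
cell (3,3): code 0010 → (3.000,3.891)–(3.184,4.000)
cell (3,4): code 0111 → (3.184,4.000)–(4.000,4.742)
cell (3,5): code 1011 → (4.000,5.378)–(3.648,6.000)
cell (3,6): code 0001 → (3.648,6.000)–(3.000,6.406)
cell (4,4): code 0010 → (4.000,4.742)–(4.156,5.000)
cell (4,5): code 0001 → (4.156,5.000)–(4.000,5.378)
total: 16 segments, chained into 2 closed loop(s), length Σ = 9.647970

segments=16 loops=2 length=9.648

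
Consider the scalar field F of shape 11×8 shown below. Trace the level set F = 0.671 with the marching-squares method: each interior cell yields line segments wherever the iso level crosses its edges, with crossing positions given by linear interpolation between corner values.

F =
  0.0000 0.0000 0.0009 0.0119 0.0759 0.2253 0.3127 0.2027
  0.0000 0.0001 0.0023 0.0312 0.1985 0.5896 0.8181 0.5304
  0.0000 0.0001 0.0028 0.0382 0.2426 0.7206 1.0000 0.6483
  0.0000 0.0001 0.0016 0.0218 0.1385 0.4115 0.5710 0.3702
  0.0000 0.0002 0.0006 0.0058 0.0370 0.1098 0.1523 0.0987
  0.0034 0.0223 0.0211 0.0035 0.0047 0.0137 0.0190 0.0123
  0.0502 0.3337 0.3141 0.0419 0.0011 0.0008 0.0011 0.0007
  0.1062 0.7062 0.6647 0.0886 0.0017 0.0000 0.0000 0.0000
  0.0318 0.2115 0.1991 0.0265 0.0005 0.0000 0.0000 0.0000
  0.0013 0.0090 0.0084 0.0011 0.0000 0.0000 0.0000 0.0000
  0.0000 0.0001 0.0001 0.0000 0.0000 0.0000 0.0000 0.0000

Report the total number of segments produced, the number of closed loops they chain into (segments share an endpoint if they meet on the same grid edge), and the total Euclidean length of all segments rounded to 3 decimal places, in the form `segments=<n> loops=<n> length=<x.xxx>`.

segments=12 loops=2 length=7.968

cell (0,5): code 0100 → (0.709,6.000)–(1.000,5.356)
cell (0,6): code 1000 → (1.000,6.511)–(0.709,6.000)
cell (1,4): code 0100 → (1.621,5.000)–(2.000,4.896)
cell (1,5): code 1110 → (1.000,5.356)–(1.621,5.000)
cell (1,6): code 1001 → (2.000,6.935)–(1.000,6.511)
cell (2,4): code 0010 → (2.000,4.896)–(2.160,5.000)
cell (2,5): code 0011 → (2.160,5.000)–(2.767,6.000)
cell (2,6): code 0001 → (2.767,6.000)–(2.000,6.935)
cell (6,0): code 0100 → (6.906,1.000)–(7.000,0.941)
cell (6,1): code 1000 → (7.000,1.848)–(6.906,1.000)
cell (7,0): code 0010 → (7.000,0.941)–(7.071,1.000)
cell (7,1): code 0001 → (7.071,1.000)–(7.000,1.848)
total: 12 segments, chained into 2 closed loop(s), length Σ = 7.968210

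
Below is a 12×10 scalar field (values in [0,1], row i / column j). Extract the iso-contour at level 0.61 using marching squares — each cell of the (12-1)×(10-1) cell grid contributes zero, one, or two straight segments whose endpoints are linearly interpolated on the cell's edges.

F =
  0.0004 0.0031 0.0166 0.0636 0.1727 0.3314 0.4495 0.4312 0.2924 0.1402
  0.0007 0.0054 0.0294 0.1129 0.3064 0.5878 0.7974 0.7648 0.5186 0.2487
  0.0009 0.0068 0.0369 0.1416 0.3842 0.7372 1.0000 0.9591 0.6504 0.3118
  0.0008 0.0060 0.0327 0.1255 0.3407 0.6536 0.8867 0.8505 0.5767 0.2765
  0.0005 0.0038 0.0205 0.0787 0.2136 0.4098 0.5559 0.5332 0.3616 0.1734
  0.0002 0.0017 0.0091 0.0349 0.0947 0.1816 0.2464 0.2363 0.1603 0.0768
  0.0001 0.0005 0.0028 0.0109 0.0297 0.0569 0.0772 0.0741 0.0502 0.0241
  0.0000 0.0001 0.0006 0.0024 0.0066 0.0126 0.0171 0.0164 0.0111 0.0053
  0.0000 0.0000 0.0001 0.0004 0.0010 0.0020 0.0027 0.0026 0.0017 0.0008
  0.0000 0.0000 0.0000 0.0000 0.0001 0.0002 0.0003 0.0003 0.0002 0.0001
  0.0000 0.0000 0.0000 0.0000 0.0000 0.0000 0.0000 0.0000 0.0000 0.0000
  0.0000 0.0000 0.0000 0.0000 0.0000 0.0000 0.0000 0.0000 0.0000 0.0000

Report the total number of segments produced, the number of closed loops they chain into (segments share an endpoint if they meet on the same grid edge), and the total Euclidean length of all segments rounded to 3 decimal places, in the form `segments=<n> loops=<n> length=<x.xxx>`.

segments=14 loops=1 length=10.690

cell (0,5): code 0100 → (0.461,6.000)–(1.000,5.106)
cell (0,6): code 1100 → (0.536,7.000)–(0.461,6.000)
cell (0,7): code 1000 → (1.000,7.629)–(0.536,7.000)
cell (1,4): code 0100 → (1.149,5.000)–(2.000,4.640)
cell (1,5): code 1110 → (1.000,5.106)–(1.149,5.000)
cell (1,7): code 1101 → (1.693,8.000)–(1.000,7.629)
cell (1,8): code 1000 → (2.000,8.119)–(1.693,8.000)
cell (2,4): code 0110 → (2.000,4.640)–(3.000,4.861)
cell (2,7): code 1011 → (3.000,7.878)–(2.548,8.000)
cell (2,8): code 0001 → (2.548,8.000)–(2.000,8.119)
cell (3,4): code 0010 → (3.000,4.861)–(3.179,5.000)
cell (3,5): code 0011 → (3.179,5.000)–(3.836,6.000)
cell (3,6): code 0011 → (3.836,6.000)–(3.758,7.000)
cell (3,7): code 0001 → (3.758,7.000)–(3.000,7.878)
total: 14 segments, chained into 1 closed loop(s), length Σ = 10.690442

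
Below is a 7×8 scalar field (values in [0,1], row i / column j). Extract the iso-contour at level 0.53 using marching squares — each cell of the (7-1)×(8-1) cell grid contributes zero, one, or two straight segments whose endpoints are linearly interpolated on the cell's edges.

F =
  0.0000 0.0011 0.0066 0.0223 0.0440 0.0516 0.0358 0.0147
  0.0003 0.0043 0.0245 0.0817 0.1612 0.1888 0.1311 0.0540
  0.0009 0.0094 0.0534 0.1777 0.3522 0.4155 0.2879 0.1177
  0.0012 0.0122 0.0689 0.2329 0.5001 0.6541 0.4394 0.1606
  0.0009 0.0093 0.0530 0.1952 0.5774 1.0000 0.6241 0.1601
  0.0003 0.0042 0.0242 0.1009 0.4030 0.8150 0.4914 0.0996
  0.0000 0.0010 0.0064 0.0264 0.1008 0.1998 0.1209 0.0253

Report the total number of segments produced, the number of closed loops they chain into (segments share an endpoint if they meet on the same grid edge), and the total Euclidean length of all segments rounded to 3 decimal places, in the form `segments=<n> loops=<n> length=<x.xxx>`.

cell (2,4): code 0100 → (2.480,5.000)–(3.000,4.194)
cell (2,5): code 1000 → (3.000,5.578)–(2.480,5.000)
cell (3,3): code 0100 → (3.387,4.000)–(4.000,3.876)
cell (3,4): code 1110 → (3.000,4.194)–(3.387,4.000)
cell (3,5): code 1101 → (3.491,6.000)–(3.000,5.578)
cell (3,6): code 1000 → (4.000,6.203)–(3.491,6.000)
cell (4,3): code 0010 → (4.000,3.876)–(4.272,4.000)
cell (4,4): code 0111 → (4.272,4.000)–(5.000,4.308)
cell (4,5): code 1011 → (5.000,5.881)–(4.709,6.000)
cell (4,6): code 0001 → (4.709,6.000)–(4.000,6.203)
cell (5,4): code 0010 → (5.000,4.308)–(5.463,5.000)
cell (5,5): code 0001 → (5.463,5.000)–(5.000,5.881)
total: 12 segments, chained into 1 closed loop(s), length Σ = 7.959637

segments=12 loops=1 length=7.960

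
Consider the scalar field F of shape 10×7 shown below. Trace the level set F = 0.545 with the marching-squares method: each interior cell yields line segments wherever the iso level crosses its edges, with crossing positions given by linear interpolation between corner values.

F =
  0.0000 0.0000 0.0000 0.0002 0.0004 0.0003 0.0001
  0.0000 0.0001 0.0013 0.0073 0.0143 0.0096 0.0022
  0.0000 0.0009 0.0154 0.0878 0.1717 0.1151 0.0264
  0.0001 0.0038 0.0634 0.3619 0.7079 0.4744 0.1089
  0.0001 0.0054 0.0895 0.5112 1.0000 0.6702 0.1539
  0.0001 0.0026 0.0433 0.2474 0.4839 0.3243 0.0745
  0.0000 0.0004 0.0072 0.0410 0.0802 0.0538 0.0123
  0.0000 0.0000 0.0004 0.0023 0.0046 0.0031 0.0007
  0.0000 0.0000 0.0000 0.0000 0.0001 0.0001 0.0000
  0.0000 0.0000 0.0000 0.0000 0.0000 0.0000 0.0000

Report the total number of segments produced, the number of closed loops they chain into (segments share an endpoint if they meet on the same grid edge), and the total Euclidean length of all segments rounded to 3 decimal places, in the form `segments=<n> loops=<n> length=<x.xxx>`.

segments=8 loops=1 length=6.421

cell (2,3): code 0100 → (2.696,4.000)–(3.000,3.529)
cell (2,4): code 1000 → (3.000,4.698)–(2.696,4.000)
cell (3,3): code 0110 → (3.000,3.529)–(4.000,3.069)
cell (3,4): code 1101 → (3.361,5.000)–(3.000,4.698)
cell (3,5): code 1000 → (4.000,5.242)–(3.361,5.000)
cell (4,3): code 0010 → (4.000,3.069)–(4.882,4.000)
cell (4,4): code 0011 → (4.882,4.000)–(4.362,5.000)
cell (4,5): code 0001 → (4.362,5.000)–(4.000,5.242)
total: 8 segments, chained into 1 closed loop(s), length Σ = 6.421136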